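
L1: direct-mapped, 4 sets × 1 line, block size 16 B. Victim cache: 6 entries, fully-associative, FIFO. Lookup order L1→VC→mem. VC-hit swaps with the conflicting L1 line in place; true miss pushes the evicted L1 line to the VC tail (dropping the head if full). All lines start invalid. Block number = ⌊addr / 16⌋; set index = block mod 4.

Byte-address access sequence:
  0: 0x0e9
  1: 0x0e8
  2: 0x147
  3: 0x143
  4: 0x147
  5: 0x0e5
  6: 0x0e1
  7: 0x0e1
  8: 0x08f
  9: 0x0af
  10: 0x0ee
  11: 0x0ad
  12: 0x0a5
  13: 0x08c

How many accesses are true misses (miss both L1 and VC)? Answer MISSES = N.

0: 0xe9 (blk 14, set 2) → MISS  vc=[]
1: 0xe8 (blk 14, set 2) → L1-HIT  vc=[]
2: 0x147 (blk 20, set 0) → MISS  vc=[]
3: 0x143 (blk 20, set 0) → L1-HIT  vc=[]
4: 0x147 (blk 20, set 0) → L1-HIT  vc=[]
5: 0xe5 (blk 14, set 2) → L1-HIT  vc=[]
6: 0xe1 (blk 14, set 2) → L1-HIT  vc=[]
7: 0xe1 (blk 14, set 2) → L1-HIT  vc=[]
8: 0x8f (blk 8, set 0) → MISS  vc=[20]
9: 0xaf (blk 10, set 2) → MISS  vc=[20, 14]
10: 0xee (blk 14, set 2) → VC-HIT  vc=[20, 10]
11: 0xad (blk 10, set 2) → VC-HIT  vc=[20, 14]
12: 0xa5 (blk 10, set 2) → L1-HIT  vc=[20, 14]
13: 0x8c (blk 8, set 0) → L1-HIT  vc=[20, 14]

MISSES = 4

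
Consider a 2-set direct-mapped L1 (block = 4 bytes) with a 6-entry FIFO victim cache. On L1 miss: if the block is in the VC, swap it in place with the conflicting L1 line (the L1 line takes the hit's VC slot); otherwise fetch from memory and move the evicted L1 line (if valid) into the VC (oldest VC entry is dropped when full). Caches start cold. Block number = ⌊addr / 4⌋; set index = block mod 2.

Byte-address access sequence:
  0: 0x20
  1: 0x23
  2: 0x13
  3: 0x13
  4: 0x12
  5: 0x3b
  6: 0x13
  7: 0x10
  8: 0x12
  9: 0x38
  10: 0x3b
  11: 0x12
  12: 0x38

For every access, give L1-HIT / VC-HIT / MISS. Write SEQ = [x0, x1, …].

#0 0x20→b8/s0 MISS; vc=[]
#1 0x23→b8/s0 L1-HIT; vc=[]
#2 0x13→b4/s0 MISS; vc=[8]
#3 0x13→b4/s0 L1-HIT; vc=[8]
#4 0x12→b4/s0 L1-HIT; vc=[8]
#5 0x3b→b14/s0 MISS; vc=[8,4]
#6 0x13→b4/s0 VC-HIT; vc=[8,14]
#7 0x10→b4/s0 L1-HIT; vc=[8,14]
#8 0x12→b4/s0 L1-HIT; vc=[8,14]
#9 0x38→b14/s0 VC-HIT; vc=[8,4]
#10 0x3b→b14/s0 L1-HIT; vc=[8,4]
#11 0x12→b4/s0 VC-HIT; vc=[8,14]
#12 0x38→b14/s0 VC-HIT; vc=[8,4]

SEQ = [MISS, L1-HIT, MISS, L1-HIT, L1-HIT, MISS, VC-HIT, L1-HIT, L1-HIT, VC-HIT, L1-HIT, VC-HIT, VC-HIT]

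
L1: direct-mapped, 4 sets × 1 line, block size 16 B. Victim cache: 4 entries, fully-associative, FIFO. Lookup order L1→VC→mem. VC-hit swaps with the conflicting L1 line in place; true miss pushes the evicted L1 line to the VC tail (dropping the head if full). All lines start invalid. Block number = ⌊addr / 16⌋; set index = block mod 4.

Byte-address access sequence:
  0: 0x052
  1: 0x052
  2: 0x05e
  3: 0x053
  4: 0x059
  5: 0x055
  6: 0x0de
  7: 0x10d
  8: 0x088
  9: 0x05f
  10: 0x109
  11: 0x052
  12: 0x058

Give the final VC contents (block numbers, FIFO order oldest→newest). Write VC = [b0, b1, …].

VC = [13, 8]

0: 0x52 (blk 5, set 1) → MISS  vc=[]
1: 0x52 (blk 5, set 1) → L1-HIT  vc=[]
2: 0x5e (blk 5, set 1) → L1-HIT  vc=[]
3: 0x53 (blk 5, set 1) → L1-HIT  vc=[]
4: 0x59 (blk 5, set 1) → L1-HIT  vc=[]
5: 0x55 (blk 5, set 1) → L1-HIT  vc=[]
6: 0xde (blk 13, set 1) → MISS  vc=[5]
7: 0x10d (blk 16, set 0) → MISS  vc=[5]
8: 0x88 (blk 8, set 0) → MISS  vc=[5, 16]
9: 0x5f (blk 5, set 1) → VC-HIT  vc=[13, 16]
10: 0x109 (blk 16, set 0) → VC-HIT  vc=[13, 8]
11: 0x52 (blk 5, set 1) → L1-HIT  vc=[13, 8]
12: 0x58 (blk 5, set 1) → L1-HIT  vc=[13, 8]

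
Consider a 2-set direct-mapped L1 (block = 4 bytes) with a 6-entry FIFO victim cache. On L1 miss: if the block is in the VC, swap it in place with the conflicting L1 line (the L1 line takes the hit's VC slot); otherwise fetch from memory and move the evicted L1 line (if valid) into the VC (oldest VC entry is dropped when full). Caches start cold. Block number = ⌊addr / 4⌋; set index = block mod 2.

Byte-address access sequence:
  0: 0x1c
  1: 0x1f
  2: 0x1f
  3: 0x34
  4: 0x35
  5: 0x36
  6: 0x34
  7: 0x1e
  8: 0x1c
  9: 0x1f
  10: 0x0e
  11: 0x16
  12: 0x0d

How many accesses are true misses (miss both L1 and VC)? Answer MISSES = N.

  [0] addr=0x1c blk=7 s=1: MISS | VC []
  [1] addr=0x1f blk=7 s=1: L1-HIT | VC []
  [2] addr=0x1f blk=7 s=1: L1-HIT | VC []
  [3] addr=0x34 blk=13 s=1: MISS | VC [7]
  [4] addr=0x35 blk=13 s=1: L1-HIT | VC [7]
  [5] addr=0x36 blk=13 s=1: L1-HIT | VC [7]
  [6] addr=0x34 blk=13 s=1: L1-HIT | VC [7]
  [7] addr=0x1e blk=7 s=1: VC-HIT | VC [13]
  [8] addr=0x1c blk=7 s=1: L1-HIT | VC [13]
  [9] addr=0x1f blk=7 s=1: L1-HIT | VC [13]
  [10] addr=0xe blk=3 s=1: MISS | VC [13, 7]
  [11] addr=0x16 blk=5 s=1: MISS | VC [13, 7, 3]
  [12] addr=0xd blk=3 s=1: VC-HIT | VC [13, 7, 5]

MISSES = 4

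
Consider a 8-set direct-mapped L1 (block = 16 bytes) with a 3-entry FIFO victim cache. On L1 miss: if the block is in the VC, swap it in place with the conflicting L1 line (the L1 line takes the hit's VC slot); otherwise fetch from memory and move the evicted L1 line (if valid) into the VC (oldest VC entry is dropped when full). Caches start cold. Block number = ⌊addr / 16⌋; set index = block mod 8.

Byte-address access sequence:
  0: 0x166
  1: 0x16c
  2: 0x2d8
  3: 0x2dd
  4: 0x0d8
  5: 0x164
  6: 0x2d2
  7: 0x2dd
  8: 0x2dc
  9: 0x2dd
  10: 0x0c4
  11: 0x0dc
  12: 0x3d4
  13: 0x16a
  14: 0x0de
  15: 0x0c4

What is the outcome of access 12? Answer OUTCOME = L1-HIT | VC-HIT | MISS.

OUTCOME = MISS

#0 0x166→b22/s6 MISS; vc=[]
#1 0x16c→b22/s6 L1-HIT; vc=[]
#2 0x2d8→b45/s5 MISS; vc=[]
#3 0x2dd→b45/s5 L1-HIT; vc=[]
#4 0xd8→b13/s5 MISS; vc=[45]
#5 0x164→b22/s6 L1-HIT; vc=[45]
#6 0x2d2→b45/s5 VC-HIT; vc=[13]
#7 0x2dd→b45/s5 L1-HIT; vc=[13]
#8 0x2dc→b45/s5 L1-HIT; vc=[13]
#9 0x2dd→b45/s5 L1-HIT; vc=[13]
#10 0xc4→b12/s4 MISS; vc=[13]
#11 0xdc→b13/s5 VC-HIT; vc=[45]
#12 0x3d4→b61/s5 MISS; vc=[45,13]
#13 0x16a→b22/s6 L1-HIT; vc=[45,13]
#14 0xde→b13/s5 VC-HIT; vc=[45,61]
#15 0xc4→b12/s4 L1-HIT; vc=[45,61]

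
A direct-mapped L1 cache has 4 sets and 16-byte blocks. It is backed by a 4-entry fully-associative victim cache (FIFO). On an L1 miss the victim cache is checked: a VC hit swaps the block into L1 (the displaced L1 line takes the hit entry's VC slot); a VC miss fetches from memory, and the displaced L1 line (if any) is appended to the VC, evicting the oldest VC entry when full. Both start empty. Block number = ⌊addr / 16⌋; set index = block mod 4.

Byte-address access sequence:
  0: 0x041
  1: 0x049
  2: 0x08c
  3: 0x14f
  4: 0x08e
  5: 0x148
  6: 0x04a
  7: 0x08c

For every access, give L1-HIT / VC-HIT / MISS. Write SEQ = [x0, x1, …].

0: 0x41 (blk 4, set 0) → MISS  vc=[]
1: 0x49 (blk 4, set 0) → L1-HIT  vc=[]
2: 0x8c (blk 8, set 0) → MISS  vc=[4]
3: 0x14f (blk 20, set 0) → MISS  vc=[4, 8]
4: 0x8e (blk 8, set 0) → VC-HIT  vc=[4, 20]
5: 0x148 (blk 20, set 0) → VC-HIT  vc=[4, 8]
6: 0x4a (blk 4, set 0) → VC-HIT  vc=[20, 8]
7: 0x8c (blk 8, set 0) → VC-HIT  vc=[20, 4]

SEQ = [MISS, L1-HIT, MISS, MISS, VC-HIT, VC-HIT, VC-HIT, VC-HIT]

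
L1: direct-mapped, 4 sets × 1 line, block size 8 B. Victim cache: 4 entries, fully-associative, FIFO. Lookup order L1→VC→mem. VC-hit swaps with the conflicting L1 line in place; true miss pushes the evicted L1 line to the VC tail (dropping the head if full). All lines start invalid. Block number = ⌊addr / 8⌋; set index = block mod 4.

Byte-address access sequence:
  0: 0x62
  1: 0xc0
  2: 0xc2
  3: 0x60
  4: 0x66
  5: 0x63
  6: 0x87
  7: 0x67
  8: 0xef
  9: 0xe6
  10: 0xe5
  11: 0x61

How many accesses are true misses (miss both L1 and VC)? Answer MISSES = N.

  [0] addr=0x62 blk=12 s=0: MISS | VC []
  [1] addr=0xc0 blk=24 s=0: MISS | VC [12]
  [2] addr=0xc2 blk=24 s=0: L1-HIT | VC [12]
  [3] addr=0x60 blk=12 s=0: VC-HIT | VC [24]
  [4] addr=0x66 blk=12 s=0: L1-HIT | VC [24]
  [5] addr=0x63 blk=12 s=0: L1-HIT | VC [24]
  [6] addr=0x87 blk=16 s=0: MISS | VC [24, 12]
  [7] addr=0x67 blk=12 s=0: VC-HIT | VC [24, 16]
  [8] addr=0xef blk=29 s=1: MISS | VC [24, 16]
  [9] addr=0xe6 blk=28 s=0: MISS | VC [24, 16, 12]
  [10] addr=0xe5 blk=28 s=0: L1-HIT | VC [24, 16, 12]
  [11] addr=0x61 blk=12 s=0: VC-HIT | VC [24, 16, 28]

MISSES = 5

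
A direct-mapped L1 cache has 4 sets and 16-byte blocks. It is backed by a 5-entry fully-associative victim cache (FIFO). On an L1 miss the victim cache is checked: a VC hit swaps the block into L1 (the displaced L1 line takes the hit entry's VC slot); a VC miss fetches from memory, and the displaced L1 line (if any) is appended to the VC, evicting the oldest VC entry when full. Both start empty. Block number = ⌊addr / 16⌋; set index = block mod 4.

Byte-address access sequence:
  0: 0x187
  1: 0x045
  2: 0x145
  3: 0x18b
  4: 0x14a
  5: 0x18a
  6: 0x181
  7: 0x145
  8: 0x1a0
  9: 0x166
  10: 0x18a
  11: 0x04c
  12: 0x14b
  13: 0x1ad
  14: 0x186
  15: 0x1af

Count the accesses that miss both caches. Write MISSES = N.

  [0] addr=0x187 blk=24 s=0: MISS | VC []
  [1] addr=0x45 blk=4 s=0: MISS | VC [24]
  [2] addr=0x145 blk=20 s=0: MISS | VC [24, 4]
  [3] addr=0x18b blk=24 s=0: VC-HIT | VC [20, 4]
  [4] addr=0x14a blk=20 s=0: VC-HIT | VC [24, 4]
  [5] addr=0x18a blk=24 s=0: VC-HIT | VC [20, 4]
  [6] addr=0x181 blk=24 s=0: L1-HIT | VC [20, 4]
  [7] addr=0x145 blk=20 s=0: VC-HIT | VC [24, 4]
  [8] addr=0x1a0 blk=26 s=2: MISS | VC [24, 4]
  [9] addr=0x166 blk=22 s=2: MISS | VC [24, 4, 26]
  [10] addr=0x18a blk=24 s=0: VC-HIT | VC [20, 4, 26]
  [11] addr=0x4c blk=4 s=0: VC-HIT | VC [20, 24, 26]
  [12] addr=0x14b blk=20 s=0: VC-HIT | VC [4, 24, 26]
  [13] addr=0x1ad blk=26 s=2: VC-HIT | VC [4, 24, 22]
  [14] addr=0x186 blk=24 s=0: VC-HIT | VC [4, 20, 22]
  [15] addr=0x1af blk=26 s=2: L1-HIT | VC [4, 20, 22]

MISSES = 5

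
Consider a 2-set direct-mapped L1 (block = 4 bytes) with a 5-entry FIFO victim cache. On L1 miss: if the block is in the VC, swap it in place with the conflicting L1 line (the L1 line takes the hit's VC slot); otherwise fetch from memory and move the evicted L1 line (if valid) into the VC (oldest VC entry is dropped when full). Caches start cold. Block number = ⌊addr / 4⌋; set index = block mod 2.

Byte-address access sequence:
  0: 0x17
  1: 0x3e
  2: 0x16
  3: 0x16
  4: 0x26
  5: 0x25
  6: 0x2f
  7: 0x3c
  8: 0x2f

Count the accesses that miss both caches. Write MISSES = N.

0: 0x17 (blk 5, set 1) → MISS  vc=[]
1: 0x3e (blk 15, set 1) → MISS  vc=[5]
2: 0x16 (blk 5, set 1) → VC-HIT  vc=[15]
3: 0x16 (blk 5, set 1) → L1-HIT  vc=[15]
4: 0x26 (blk 9, set 1) → MISS  vc=[15, 5]
5: 0x25 (blk 9, set 1) → L1-HIT  vc=[15, 5]
6: 0x2f (blk 11, set 1) → MISS  vc=[15, 5, 9]
7: 0x3c (blk 15, set 1) → VC-HIT  vc=[11, 5, 9]
8: 0x2f (blk 11, set 1) → VC-HIT  vc=[15, 5, 9]

MISSES = 4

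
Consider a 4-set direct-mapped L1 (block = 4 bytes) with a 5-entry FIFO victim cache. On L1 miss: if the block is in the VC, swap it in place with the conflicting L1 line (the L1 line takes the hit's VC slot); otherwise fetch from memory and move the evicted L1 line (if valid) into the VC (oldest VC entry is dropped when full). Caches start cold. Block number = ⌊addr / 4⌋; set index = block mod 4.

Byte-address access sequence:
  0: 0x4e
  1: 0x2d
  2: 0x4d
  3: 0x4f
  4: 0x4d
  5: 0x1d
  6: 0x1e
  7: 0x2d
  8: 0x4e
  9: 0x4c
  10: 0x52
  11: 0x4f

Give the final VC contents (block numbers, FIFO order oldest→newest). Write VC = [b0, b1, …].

#0 0x4e→b19/s3 MISS; vc=[]
#1 0x2d→b11/s3 MISS; vc=[19]
#2 0x4d→b19/s3 VC-HIT; vc=[11]
#3 0x4f→b19/s3 L1-HIT; vc=[11]
#4 0x4d→b19/s3 L1-HIT; vc=[11]
#5 0x1d→b7/s3 MISS; vc=[11,19]
#6 0x1e→b7/s3 L1-HIT; vc=[11,19]
#7 0x2d→b11/s3 VC-HIT; vc=[7,19]
#8 0x4e→b19/s3 VC-HIT; vc=[7,11]
#9 0x4c→b19/s3 L1-HIT; vc=[7,11]
#10 0x52→b20/s0 MISS; vc=[7,11]
#11 0x4f→b19/s3 L1-HIT; vc=[7,11]

VC = [7, 11]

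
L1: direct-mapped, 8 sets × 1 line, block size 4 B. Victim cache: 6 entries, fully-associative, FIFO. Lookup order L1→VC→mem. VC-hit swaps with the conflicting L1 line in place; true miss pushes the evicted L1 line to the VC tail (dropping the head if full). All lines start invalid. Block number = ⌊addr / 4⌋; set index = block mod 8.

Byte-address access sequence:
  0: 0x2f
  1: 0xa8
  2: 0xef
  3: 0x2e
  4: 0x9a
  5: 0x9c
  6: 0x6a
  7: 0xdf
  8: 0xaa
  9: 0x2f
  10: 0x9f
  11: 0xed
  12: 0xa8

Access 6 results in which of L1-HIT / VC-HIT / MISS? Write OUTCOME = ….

#0 0x2f→b11/s3 MISS; vc=[]
#1 0xa8→b42/s2 MISS; vc=[]
#2 0xef→b59/s3 MISS; vc=[11]
#3 0x2e→b11/s3 VC-HIT; vc=[59]
#4 0x9a→b38/s6 MISS; vc=[59]
#5 0x9c→b39/s7 MISS; vc=[59]
#6 0x6a→b26/s2 MISS; vc=[59,42]
#7 0xdf→b55/s7 MISS; vc=[59,42,39]
#8 0xaa→b42/s2 VC-HIT; vc=[59,26,39]
#9 0x2f→b11/s3 L1-HIT; vc=[59,26,39]
#10 0x9f→b39/s7 VC-HIT; vc=[59,26,55]
#11 0xed→b59/s3 VC-HIT; vc=[11,26,55]
#12 0xa8→b42/s2 L1-HIT; vc=[11,26,55]

OUTCOME = MISS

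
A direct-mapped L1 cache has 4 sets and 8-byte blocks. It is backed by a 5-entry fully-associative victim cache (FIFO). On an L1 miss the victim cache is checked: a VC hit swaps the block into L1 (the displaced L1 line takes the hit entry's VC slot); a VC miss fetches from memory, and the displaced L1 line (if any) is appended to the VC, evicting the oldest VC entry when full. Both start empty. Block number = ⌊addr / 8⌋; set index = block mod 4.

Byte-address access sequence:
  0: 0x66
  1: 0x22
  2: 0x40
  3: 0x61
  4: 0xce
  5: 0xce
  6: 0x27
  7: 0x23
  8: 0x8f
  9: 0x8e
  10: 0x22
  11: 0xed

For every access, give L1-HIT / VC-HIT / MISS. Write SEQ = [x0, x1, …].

#0 0x66→b12/s0 MISS; vc=[]
#1 0x22→b4/s0 MISS; vc=[12]
#2 0x40→b8/s0 MISS; vc=[12,4]
#3 0x61→b12/s0 VC-HIT; vc=[8,4]
#4 0xce→b25/s1 MISS; vc=[8,4]
#5 0xce→b25/s1 L1-HIT; vc=[8,4]
#6 0x27→b4/s0 VC-HIT; vc=[8,12]
#7 0x23→b4/s0 L1-HIT; vc=[8,12]
#8 0x8f→b17/s1 MISS; vc=[8,12,25]
#9 0x8e→b17/s1 L1-HIT; vc=[8,12,25]
#10 0x22→b4/s0 L1-HIT; vc=[8,12,25]
#11 0xed→b29/s1 MISS; vc=[8,12,25,17]

SEQ = [MISS, MISS, MISS, VC-HIT, MISS, L1-HIT, VC-HIT, L1-HIT, MISS, L1-HIT, L1-HIT, MISS]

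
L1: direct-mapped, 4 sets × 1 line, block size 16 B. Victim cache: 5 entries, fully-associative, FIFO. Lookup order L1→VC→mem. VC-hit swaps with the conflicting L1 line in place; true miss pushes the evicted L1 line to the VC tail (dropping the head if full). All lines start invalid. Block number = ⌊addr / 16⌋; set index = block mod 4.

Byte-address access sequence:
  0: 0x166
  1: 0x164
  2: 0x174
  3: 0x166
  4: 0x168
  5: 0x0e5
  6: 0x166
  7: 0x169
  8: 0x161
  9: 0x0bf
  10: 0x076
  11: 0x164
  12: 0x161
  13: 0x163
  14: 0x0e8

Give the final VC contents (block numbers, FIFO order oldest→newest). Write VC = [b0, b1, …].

#0 0x166→b22/s2 MISS; vc=[]
#1 0x164→b22/s2 L1-HIT; vc=[]
#2 0x174→b23/s3 MISS; vc=[]
#3 0x166→b22/s2 L1-HIT; vc=[]
#4 0x168→b22/s2 L1-HIT; vc=[]
#5 0xe5→b14/s2 MISS; vc=[22]
#6 0x166→b22/s2 VC-HIT; vc=[14]
#7 0x169→b22/s2 L1-HIT; vc=[14]
#8 0x161→b22/s2 L1-HIT; vc=[14]
#9 0xbf→b11/s3 MISS; vc=[14,23]
#10 0x76→b7/s3 MISS; vc=[14,23,11]
#11 0x164→b22/s2 L1-HIT; vc=[14,23,11]
#12 0x161→b22/s2 L1-HIT; vc=[14,23,11]
#13 0x163→b22/s2 L1-HIT; vc=[14,23,11]
#14 0xe8→b14/s2 VC-HIT; vc=[22,23,11]

VC = [22, 23, 11]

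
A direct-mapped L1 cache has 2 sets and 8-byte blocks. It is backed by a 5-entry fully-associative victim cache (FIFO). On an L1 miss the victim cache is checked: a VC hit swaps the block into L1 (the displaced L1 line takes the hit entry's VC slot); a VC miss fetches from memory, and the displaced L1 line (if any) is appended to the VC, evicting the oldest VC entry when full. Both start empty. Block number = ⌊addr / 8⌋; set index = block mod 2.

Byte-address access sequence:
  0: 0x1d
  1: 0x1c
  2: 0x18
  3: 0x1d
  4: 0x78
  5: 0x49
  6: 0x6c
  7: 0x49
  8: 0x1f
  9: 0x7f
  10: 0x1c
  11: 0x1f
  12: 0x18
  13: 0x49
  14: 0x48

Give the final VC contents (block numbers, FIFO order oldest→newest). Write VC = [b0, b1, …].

VC = [3, 15, 13]

#0 0x1d→b3/s1 MISS; vc=[]
#1 0x1c→b3/s1 L1-HIT; vc=[]
#2 0x18→b3/s1 L1-HIT; vc=[]
#3 0x1d→b3/s1 L1-HIT; vc=[]
#4 0x78→b15/s1 MISS; vc=[3]
#5 0x49→b9/s1 MISS; vc=[3,15]
#6 0x6c→b13/s1 MISS; vc=[3,15,9]
#7 0x49→b9/s1 VC-HIT; vc=[3,15,13]
#8 0x1f→b3/s1 VC-HIT; vc=[9,15,13]
#9 0x7f→b15/s1 VC-HIT; vc=[9,3,13]
#10 0x1c→b3/s1 VC-HIT; vc=[9,15,13]
#11 0x1f→b3/s1 L1-HIT; vc=[9,15,13]
#12 0x18→b3/s1 L1-HIT; vc=[9,15,13]
#13 0x49→b9/s1 VC-HIT; vc=[3,15,13]
#14 0x48→b9/s1 L1-HIT; vc=[3,15,13]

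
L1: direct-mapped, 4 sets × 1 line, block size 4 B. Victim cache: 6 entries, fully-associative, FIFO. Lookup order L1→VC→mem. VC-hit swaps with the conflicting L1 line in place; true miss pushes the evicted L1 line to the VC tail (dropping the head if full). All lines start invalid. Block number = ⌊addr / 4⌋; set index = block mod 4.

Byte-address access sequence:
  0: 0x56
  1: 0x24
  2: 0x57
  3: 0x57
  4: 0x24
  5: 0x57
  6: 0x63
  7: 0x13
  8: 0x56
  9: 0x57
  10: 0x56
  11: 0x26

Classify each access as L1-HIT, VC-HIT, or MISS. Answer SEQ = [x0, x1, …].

SEQ = [MISS, MISS, VC-HIT, L1-HIT, VC-HIT, VC-HIT, MISS, MISS, L1-HIT, L1-HIT, L1-HIT, VC-HIT]

0: 0x56 (blk 21, set 1) → MISS  vc=[]
1: 0x24 (blk 9, set 1) → MISS  vc=[21]
2: 0x57 (blk 21, set 1) → VC-HIT  vc=[9]
3: 0x57 (blk 21, set 1) → L1-HIT  vc=[9]
4: 0x24 (blk 9, set 1) → VC-HIT  vc=[21]
5: 0x57 (blk 21, set 1) → VC-HIT  vc=[9]
6: 0x63 (blk 24, set 0) → MISS  vc=[9]
7: 0x13 (blk 4, set 0) → MISS  vc=[9, 24]
8: 0x56 (blk 21, set 1) → L1-HIT  vc=[9, 24]
9: 0x57 (blk 21, set 1) → L1-HIT  vc=[9, 24]
10: 0x56 (blk 21, set 1) → L1-HIT  vc=[9, 24]
11: 0x26 (blk 9, set 1) → VC-HIT  vc=[21, 24]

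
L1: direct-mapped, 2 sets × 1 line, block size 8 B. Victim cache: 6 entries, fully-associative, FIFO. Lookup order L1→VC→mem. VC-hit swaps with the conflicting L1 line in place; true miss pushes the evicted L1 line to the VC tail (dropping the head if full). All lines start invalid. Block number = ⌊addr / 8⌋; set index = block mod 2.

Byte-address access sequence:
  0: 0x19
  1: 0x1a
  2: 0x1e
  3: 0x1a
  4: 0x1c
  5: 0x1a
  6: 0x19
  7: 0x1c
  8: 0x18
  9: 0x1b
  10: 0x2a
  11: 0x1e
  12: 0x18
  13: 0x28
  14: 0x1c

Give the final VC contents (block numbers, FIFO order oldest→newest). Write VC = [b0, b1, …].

  [0] addr=0x19 blk=3 s=1: MISS | VC []
  [1] addr=0x1a blk=3 s=1: L1-HIT | VC []
  [2] addr=0x1e blk=3 s=1: L1-HIT | VC []
  [3] addr=0x1a blk=3 s=1: L1-HIT | VC []
  [4] addr=0x1c blk=3 s=1: L1-HIT | VC []
  [5] addr=0x1a blk=3 s=1: L1-HIT | VC []
  [6] addr=0x19 blk=3 s=1: L1-HIT | VC []
  [7] addr=0x1c blk=3 s=1: L1-HIT | VC []
  [8] addr=0x18 blk=3 s=1: L1-HIT | VC []
  [9] addr=0x1b blk=3 s=1: L1-HIT | VC []
  [10] addr=0x2a blk=5 s=1: MISS | VC [3]
  [11] addr=0x1e blk=3 s=1: VC-HIT | VC [5]
  [12] addr=0x18 blk=3 s=1: L1-HIT | VC [5]
  [13] addr=0x28 blk=5 s=1: VC-HIT | VC [3]
  [14] addr=0x1c blk=3 s=1: VC-HIT | VC [5]

VC = [5]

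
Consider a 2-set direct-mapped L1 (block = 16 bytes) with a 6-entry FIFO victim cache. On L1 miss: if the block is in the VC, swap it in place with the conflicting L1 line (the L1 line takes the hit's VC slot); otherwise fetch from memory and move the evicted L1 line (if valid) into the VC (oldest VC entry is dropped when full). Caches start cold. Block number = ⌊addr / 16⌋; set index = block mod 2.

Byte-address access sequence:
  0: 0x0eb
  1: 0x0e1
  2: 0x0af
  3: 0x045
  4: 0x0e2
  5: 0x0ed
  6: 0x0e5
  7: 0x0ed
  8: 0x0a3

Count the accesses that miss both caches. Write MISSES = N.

  [0] addr=0xeb blk=14 s=0: MISS | VC []
  [1] addr=0xe1 blk=14 s=0: L1-HIT | VC []
  [2] addr=0xaf blk=10 s=0: MISS | VC [14]
  [3] addr=0x45 blk=4 s=0: MISS | VC [14, 10]
  [4] addr=0xe2 blk=14 s=0: VC-HIT | VC [4, 10]
  [5] addr=0xed blk=14 s=0: L1-HIT | VC [4, 10]
  [6] addr=0xe5 blk=14 s=0: L1-HIT | VC [4, 10]
  [7] addr=0xed blk=14 s=0: L1-HIT | VC [4, 10]
  [8] addr=0xa3 blk=10 s=0: VC-HIT | VC [4, 14]

MISSES = 3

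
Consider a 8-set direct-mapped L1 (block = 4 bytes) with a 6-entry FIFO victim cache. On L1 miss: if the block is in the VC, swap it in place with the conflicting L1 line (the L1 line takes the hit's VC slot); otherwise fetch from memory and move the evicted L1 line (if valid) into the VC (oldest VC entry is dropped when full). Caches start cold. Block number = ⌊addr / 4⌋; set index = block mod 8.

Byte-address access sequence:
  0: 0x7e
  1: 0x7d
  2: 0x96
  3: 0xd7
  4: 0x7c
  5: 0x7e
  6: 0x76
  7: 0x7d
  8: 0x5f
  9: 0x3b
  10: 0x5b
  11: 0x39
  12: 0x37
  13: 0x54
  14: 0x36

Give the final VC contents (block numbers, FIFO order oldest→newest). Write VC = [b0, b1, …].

  [0] addr=0x7e blk=31 s=7: MISS | VC []
  [1] addr=0x7d blk=31 s=7: L1-HIT | VC []
  [2] addr=0x96 blk=37 s=5: MISS | VC []
  [3] addr=0xd7 blk=53 s=5: MISS | VC [37]
  [4] addr=0x7c blk=31 s=7: L1-HIT | VC [37]
  [5] addr=0x7e blk=31 s=7: L1-HIT | VC [37]
  [6] addr=0x76 blk=29 s=5: MISS | VC [37, 53]
  [7] addr=0x7d blk=31 s=7: L1-HIT | VC [37, 53]
  [8] addr=0x5f blk=23 s=7: MISS | VC [37, 53, 31]
  [9] addr=0x3b blk=14 s=6: MISS | VC [37, 53, 31]
  [10] addr=0x5b blk=22 s=6: MISS | VC [37, 53, 31, 14]
  [11] addr=0x39 blk=14 s=6: VC-HIT | VC [37, 53, 31, 22]
  [12] addr=0x37 blk=13 s=5: MISS | VC [37, 53, 31, 22, 29]
  [13] addr=0x54 blk=21 s=5: MISS | VC [37, 53, 31, 22, 29, 13]
  [14] addr=0x36 blk=13 s=5: VC-HIT | VC [37, 53, 31, 22, 29, 21]

VC = [37, 53, 31, 22, 29, 21]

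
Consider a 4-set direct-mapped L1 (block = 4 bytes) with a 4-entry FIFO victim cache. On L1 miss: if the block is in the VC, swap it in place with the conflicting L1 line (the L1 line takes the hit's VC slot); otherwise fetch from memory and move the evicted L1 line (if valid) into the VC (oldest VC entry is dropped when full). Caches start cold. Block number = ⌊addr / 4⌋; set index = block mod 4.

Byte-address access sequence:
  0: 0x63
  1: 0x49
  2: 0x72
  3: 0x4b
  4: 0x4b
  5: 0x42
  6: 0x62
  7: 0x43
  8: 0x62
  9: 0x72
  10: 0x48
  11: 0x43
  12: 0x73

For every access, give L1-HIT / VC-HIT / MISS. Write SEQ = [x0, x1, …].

#0 0x63→b24/s0 MISS; vc=[]
#1 0x49→b18/s2 MISS; vc=[]
#2 0x72→b28/s0 MISS; vc=[24]
#3 0x4b→b18/s2 L1-HIT; vc=[24]
#4 0x4b→b18/s2 L1-HIT; vc=[24]
#5 0x42→b16/s0 MISS; vc=[24,28]
#6 0x62→b24/s0 VC-HIT; vc=[16,28]
#7 0x43→b16/s0 VC-HIT; vc=[24,28]
#8 0x62→b24/s0 VC-HIT; vc=[16,28]
#9 0x72→b28/s0 VC-HIT; vc=[16,24]
#10 0x48→b18/s2 L1-HIT; vc=[16,24]
#11 0x43→b16/s0 VC-HIT; vc=[28,24]
#12 0x73→b28/s0 VC-HIT; vc=[16,24]

SEQ = [MISS, MISS, MISS, L1-HIT, L1-HIT, MISS, VC-HIT, VC-HIT, VC-HIT, VC-HIT, L1-HIT, VC-HIT, VC-HIT]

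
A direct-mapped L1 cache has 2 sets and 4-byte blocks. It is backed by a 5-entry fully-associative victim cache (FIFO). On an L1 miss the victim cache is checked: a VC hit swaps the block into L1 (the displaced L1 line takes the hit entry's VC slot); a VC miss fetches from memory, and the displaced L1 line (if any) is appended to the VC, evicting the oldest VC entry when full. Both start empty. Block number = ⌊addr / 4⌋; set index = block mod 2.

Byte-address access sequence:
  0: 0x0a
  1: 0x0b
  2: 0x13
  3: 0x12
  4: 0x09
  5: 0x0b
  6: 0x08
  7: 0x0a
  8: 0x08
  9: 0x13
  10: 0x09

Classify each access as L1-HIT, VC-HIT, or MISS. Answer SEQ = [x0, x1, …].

SEQ = [MISS, L1-HIT, MISS, L1-HIT, VC-HIT, L1-HIT, L1-HIT, L1-HIT, L1-HIT, VC-HIT, VC-HIT]

0: 0xa (blk 2, set 0) → MISS  vc=[]
1: 0xb (blk 2, set 0) → L1-HIT  vc=[]
2: 0x13 (blk 4, set 0) → MISS  vc=[2]
3: 0x12 (blk 4, set 0) → L1-HIT  vc=[2]
4: 0x9 (blk 2, set 0) → VC-HIT  vc=[4]
5: 0xb (blk 2, set 0) → L1-HIT  vc=[4]
6: 0x8 (blk 2, set 0) → L1-HIT  vc=[4]
7: 0xa (blk 2, set 0) → L1-HIT  vc=[4]
8: 0x8 (blk 2, set 0) → L1-HIT  vc=[4]
9: 0x13 (blk 4, set 0) → VC-HIT  vc=[2]
10: 0x9 (blk 2, set 0) → VC-HIT  vc=[4]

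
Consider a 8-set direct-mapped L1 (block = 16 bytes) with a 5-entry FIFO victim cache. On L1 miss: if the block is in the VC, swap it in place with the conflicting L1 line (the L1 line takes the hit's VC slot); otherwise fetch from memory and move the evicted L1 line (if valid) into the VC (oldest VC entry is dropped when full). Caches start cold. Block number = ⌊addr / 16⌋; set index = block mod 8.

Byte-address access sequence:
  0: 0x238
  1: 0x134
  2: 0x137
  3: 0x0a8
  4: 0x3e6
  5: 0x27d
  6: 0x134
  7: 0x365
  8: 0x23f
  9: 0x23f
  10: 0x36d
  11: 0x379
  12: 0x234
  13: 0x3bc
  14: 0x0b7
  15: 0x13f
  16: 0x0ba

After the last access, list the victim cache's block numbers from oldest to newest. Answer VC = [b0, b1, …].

#0 0x238→b35/s3 MISS; vc=[]
#1 0x134→b19/s3 MISS; vc=[35]
#2 0x137→b19/s3 L1-HIT; vc=[35]
#3 0xa8→b10/s2 MISS; vc=[35]
#4 0x3e6→b62/s6 MISS; vc=[35]
#5 0x27d→b39/s7 MISS; vc=[35]
#6 0x134→b19/s3 L1-HIT; vc=[35]
#7 0x365→b54/s6 MISS; vc=[35,62]
#8 0x23f→b35/s3 VC-HIT; vc=[19,62]
#9 0x23f→b35/s3 L1-HIT; vc=[19,62]
#10 0x36d→b54/s6 L1-HIT; vc=[19,62]
#11 0x379→b55/s7 MISS; vc=[19,62,39]
#12 0x234→b35/s3 L1-HIT; vc=[19,62,39]
#13 0x3bc→b59/s3 MISS; vc=[19,62,39,35]
#14 0xb7→b11/s3 MISS; vc=[19,62,39,35,59]
#15 0x13f→b19/s3 VC-HIT; vc=[11,62,39,35,59]
#16 0xba→b11/s3 VC-HIT; vc=[19,62,39,35,59]

VC = [19, 62, 39, 35, 59]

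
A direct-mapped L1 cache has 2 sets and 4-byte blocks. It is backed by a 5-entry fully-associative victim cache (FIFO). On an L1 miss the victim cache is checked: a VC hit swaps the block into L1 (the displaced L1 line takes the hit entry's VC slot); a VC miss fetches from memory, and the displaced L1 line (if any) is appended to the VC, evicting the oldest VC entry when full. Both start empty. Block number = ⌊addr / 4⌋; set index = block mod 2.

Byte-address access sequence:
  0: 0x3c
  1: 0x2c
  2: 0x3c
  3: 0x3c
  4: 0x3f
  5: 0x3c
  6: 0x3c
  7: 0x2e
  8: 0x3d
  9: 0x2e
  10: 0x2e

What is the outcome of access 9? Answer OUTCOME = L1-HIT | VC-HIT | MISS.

OUTCOME = VC-HIT

#0 0x3c→b15/s1 MISS; vc=[]
#1 0x2c→b11/s1 MISS; vc=[15]
#2 0x3c→b15/s1 VC-HIT; vc=[11]
#3 0x3c→b15/s1 L1-HIT; vc=[11]
#4 0x3f→b15/s1 L1-HIT; vc=[11]
#5 0x3c→b15/s1 L1-HIT; vc=[11]
#6 0x3c→b15/s1 L1-HIT; vc=[11]
#7 0x2e→b11/s1 VC-HIT; vc=[15]
#8 0x3d→b15/s1 VC-HIT; vc=[11]
#9 0x2e→b11/s1 VC-HIT; vc=[15]
#10 0x2e→b11/s1 L1-HIT; vc=[15]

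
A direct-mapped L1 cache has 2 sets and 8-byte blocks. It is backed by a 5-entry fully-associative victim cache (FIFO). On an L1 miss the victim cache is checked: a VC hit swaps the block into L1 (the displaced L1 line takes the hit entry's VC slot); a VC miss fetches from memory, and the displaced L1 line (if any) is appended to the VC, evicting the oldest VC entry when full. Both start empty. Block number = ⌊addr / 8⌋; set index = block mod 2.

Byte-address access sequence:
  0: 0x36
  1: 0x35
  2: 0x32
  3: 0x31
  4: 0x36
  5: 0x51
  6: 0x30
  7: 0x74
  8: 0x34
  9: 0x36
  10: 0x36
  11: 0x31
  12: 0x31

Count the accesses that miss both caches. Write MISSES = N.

0: 0x36 (blk 6, set 0) → MISS  vc=[]
1: 0x35 (blk 6, set 0) → L1-HIT  vc=[]
2: 0x32 (blk 6, set 0) → L1-HIT  vc=[]
3: 0x31 (blk 6, set 0) → L1-HIT  vc=[]
4: 0x36 (blk 6, set 0) → L1-HIT  vc=[]
5: 0x51 (blk 10, set 0) → MISS  vc=[6]
6: 0x30 (blk 6, set 0) → VC-HIT  vc=[10]
7: 0x74 (blk 14, set 0) → MISS  vc=[10, 6]
8: 0x34 (blk 6, set 0) → VC-HIT  vc=[10, 14]
9: 0x36 (blk 6, set 0) → L1-HIT  vc=[10, 14]
10: 0x36 (blk 6, set 0) → L1-HIT  vc=[10, 14]
11: 0x31 (blk 6, set 0) → L1-HIT  vc=[10, 14]
12: 0x31 (blk 6, set 0) → L1-HIT  vc=[10, 14]

MISSES = 3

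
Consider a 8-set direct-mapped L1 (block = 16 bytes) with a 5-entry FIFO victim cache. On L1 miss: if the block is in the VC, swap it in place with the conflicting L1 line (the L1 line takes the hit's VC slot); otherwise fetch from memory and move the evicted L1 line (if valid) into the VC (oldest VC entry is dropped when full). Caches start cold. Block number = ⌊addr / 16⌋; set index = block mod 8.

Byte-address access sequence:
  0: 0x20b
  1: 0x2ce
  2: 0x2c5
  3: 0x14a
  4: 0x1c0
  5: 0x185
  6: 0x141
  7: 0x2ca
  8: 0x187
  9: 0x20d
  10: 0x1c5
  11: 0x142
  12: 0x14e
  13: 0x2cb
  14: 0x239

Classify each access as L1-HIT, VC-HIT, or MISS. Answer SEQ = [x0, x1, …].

#0 0x20b→b32/s0 MISS; vc=[]
#1 0x2ce→b44/s4 MISS; vc=[]
#2 0x2c5→b44/s4 L1-HIT; vc=[]
#3 0x14a→b20/s4 MISS; vc=[44]
#4 0x1c0→b28/s4 MISS; vc=[44,20]
#5 0x185→b24/s0 MISS; vc=[44,20,32]
#6 0x141→b20/s4 VC-HIT; vc=[44,28,32]
#7 0x2ca→b44/s4 VC-HIT; vc=[20,28,32]
#8 0x187→b24/s0 L1-HIT; vc=[20,28,32]
#9 0x20d→b32/s0 VC-HIT; vc=[20,28,24]
#10 0x1c5→b28/s4 VC-HIT; vc=[20,44,24]
#11 0x142→b20/s4 VC-HIT; vc=[28,44,24]
#12 0x14e→b20/s4 L1-HIT; vc=[28,44,24]
#13 0x2cb→b44/s4 VC-HIT; vc=[28,20,24]
#14 0x239→b35/s3 MISS; vc=[28,20,24]

SEQ = [MISS, MISS, L1-HIT, MISS, MISS, MISS, VC-HIT, VC-HIT, L1-HIT, VC-HIT, VC-HIT, VC-HIT, L1-HIT, VC-HIT, MISS]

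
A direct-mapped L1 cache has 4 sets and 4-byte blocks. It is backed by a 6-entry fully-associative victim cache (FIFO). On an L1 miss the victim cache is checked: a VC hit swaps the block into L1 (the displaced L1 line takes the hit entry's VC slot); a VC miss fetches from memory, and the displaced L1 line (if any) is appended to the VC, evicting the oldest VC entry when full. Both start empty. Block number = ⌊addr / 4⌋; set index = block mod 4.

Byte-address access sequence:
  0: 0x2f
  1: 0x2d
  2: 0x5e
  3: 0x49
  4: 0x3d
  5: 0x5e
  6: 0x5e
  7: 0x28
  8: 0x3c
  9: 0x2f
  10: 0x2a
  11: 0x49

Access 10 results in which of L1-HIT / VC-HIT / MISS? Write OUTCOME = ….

OUTCOME = L1-HIT

  [0] addr=0x2f blk=11 s=3: MISS | VC []
  [1] addr=0x2d blk=11 s=3: L1-HIT | VC []
  [2] addr=0x5e blk=23 s=3: MISS | VC [11]
  [3] addr=0x49 blk=18 s=2: MISS | VC [11]
  [4] addr=0x3d blk=15 s=3: MISS | VC [11, 23]
  [5] addr=0x5e blk=23 s=3: VC-HIT | VC [11, 15]
  [6] addr=0x5e blk=23 s=3: L1-HIT | VC [11, 15]
  [7] addr=0x28 blk=10 s=2: MISS | VC [11, 15, 18]
  [8] addr=0x3c blk=15 s=3: VC-HIT | VC [11, 23, 18]
  [9] addr=0x2f blk=11 s=3: VC-HIT | VC [15, 23, 18]
  [10] addr=0x2a blk=10 s=2: L1-HIT | VC [15, 23, 18]
  [11] addr=0x49 blk=18 s=2: VC-HIT | VC [15, 23, 10]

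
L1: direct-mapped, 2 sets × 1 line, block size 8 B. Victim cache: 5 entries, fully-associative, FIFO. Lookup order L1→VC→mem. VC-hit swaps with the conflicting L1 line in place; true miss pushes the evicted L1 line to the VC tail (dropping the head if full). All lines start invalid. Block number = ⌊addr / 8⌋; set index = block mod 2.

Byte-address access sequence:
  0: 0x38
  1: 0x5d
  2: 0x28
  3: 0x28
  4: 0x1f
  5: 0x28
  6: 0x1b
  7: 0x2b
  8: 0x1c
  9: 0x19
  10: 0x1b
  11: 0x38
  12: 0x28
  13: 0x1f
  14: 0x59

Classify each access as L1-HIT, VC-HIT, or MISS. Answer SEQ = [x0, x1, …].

0: 0x38 (blk 7, set 1) → MISS  vc=[]
1: 0x5d (blk 11, set 1) → MISS  vc=[7]
2: 0x28 (blk 5, set 1) → MISS  vc=[7, 11]
3: 0x28 (blk 5, set 1) → L1-HIT  vc=[7, 11]
4: 0x1f (blk 3, set 1) → MISS  vc=[7, 11, 5]
5: 0x28 (blk 5, set 1) → VC-HIT  vc=[7, 11, 3]
6: 0x1b (blk 3, set 1) → VC-HIT  vc=[7, 11, 5]
7: 0x2b (blk 5, set 1) → VC-HIT  vc=[7, 11, 3]
8: 0x1c (blk 3, set 1) → VC-HIT  vc=[7, 11, 5]
9: 0x19 (blk 3, set 1) → L1-HIT  vc=[7, 11, 5]
10: 0x1b (blk 3, set 1) → L1-HIT  vc=[7, 11, 5]
11: 0x38 (blk 7, set 1) → VC-HIT  vc=[3, 11, 5]
12: 0x28 (blk 5, set 1) → VC-HIT  vc=[3, 11, 7]
13: 0x1f (blk 3, set 1) → VC-HIT  vc=[5, 11, 7]
14: 0x59 (blk 11, set 1) → VC-HIT  vc=[5, 3, 7]

SEQ = [MISS, MISS, MISS, L1-HIT, MISS, VC-HIT, VC-HIT, VC-HIT, VC-HIT, L1-HIT, L1-HIT, VC-HIT, VC-HIT, VC-HIT, VC-HIT]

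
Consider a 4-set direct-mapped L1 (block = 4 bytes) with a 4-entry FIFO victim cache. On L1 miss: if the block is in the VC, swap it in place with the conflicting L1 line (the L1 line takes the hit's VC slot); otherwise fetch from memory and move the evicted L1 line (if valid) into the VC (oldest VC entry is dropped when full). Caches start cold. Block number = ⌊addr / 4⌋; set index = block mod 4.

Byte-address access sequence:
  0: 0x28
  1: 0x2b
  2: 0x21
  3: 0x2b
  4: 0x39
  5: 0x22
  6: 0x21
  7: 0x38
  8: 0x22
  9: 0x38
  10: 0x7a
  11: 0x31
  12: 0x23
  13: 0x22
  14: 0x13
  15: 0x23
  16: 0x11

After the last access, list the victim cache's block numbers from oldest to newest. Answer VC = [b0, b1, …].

#0 0x28→b10/s2 MISS; vc=[]
#1 0x2b→b10/s2 L1-HIT; vc=[]
#2 0x21→b8/s0 MISS; vc=[]
#3 0x2b→b10/s2 L1-HIT; vc=[]
#4 0x39→b14/s2 MISS; vc=[10]
#5 0x22→b8/s0 L1-HIT; vc=[10]
#6 0x21→b8/s0 L1-HIT; vc=[10]
#7 0x38→b14/s2 L1-HIT; vc=[10]
#8 0x22→b8/s0 L1-HIT; vc=[10]
#9 0x38→b14/s2 L1-HIT; vc=[10]
#10 0x7a→b30/s2 MISS; vc=[10,14]
#11 0x31→b12/s0 MISS; vc=[10,14,8]
#12 0x23→b8/s0 VC-HIT; vc=[10,14,12]
#13 0x22→b8/s0 L1-HIT; vc=[10,14,12]
#14 0x13→b4/s0 MISS; vc=[10,14,12,8]
#15 0x23→b8/s0 VC-HIT; vc=[10,14,12,4]
#16 0x11→b4/s0 VC-HIT; vc=[10,14,12,8]

VC = [10, 14, 12, 8]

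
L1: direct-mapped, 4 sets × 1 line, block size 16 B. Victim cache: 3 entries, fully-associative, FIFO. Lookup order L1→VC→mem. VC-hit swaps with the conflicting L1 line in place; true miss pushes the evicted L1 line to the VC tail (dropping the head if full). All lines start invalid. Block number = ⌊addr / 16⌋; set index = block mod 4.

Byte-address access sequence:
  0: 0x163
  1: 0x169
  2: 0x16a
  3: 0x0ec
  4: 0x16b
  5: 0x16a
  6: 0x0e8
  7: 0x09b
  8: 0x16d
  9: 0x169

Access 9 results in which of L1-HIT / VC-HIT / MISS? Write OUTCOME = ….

OUTCOME = L1-HIT

#0 0x163→b22/s2 MISS; vc=[]
#1 0x169→b22/s2 L1-HIT; vc=[]
#2 0x16a→b22/s2 L1-HIT; vc=[]
#3 0xec→b14/s2 MISS; vc=[22]
#4 0x16b→b22/s2 VC-HIT; vc=[14]
#5 0x16a→b22/s2 L1-HIT; vc=[14]
#6 0xe8→b14/s2 VC-HIT; vc=[22]
#7 0x9b→b9/s1 MISS; vc=[22]
#8 0x16d→b22/s2 VC-HIT; vc=[14]
#9 0x169→b22/s2 L1-HIT; vc=[14]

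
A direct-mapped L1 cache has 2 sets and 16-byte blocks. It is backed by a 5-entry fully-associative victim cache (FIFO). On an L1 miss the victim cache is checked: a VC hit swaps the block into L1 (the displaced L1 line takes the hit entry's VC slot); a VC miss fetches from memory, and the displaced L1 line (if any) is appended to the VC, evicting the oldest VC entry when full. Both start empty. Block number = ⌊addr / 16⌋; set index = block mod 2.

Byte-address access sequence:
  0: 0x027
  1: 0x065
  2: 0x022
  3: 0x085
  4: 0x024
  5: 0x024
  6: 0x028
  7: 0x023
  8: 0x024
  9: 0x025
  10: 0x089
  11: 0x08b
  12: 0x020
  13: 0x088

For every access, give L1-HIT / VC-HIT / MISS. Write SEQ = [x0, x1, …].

SEQ = [MISS, MISS, VC-HIT, MISS, VC-HIT, L1-HIT, L1-HIT, L1-HIT, L1-HIT, L1-HIT, VC-HIT, L1-HIT, VC-HIT, VC-HIT]

#0 0x27→b2/s0 MISS; vc=[]
#1 0x65→b6/s0 MISS; vc=[2]
#2 0x22→b2/s0 VC-HIT; vc=[6]
#3 0x85→b8/s0 MISS; vc=[6,2]
#4 0x24→b2/s0 VC-HIT; vc=[6,8]
#5 0x24→b2/s0 L1-HIT; vc=[6,8]
#6 0x28→b2/s0 L1-HIT; vc=[6,8]
#7 0x23→b2/s0 L1-HIT; vc=[6,8]
#8 0x24→b2/s0 L1-HIT; vc=[6,8]
#9 0x25→b2/s0 L1-HIT; vc=[6,8]
#10 0x89→b8/s0 VC-HIT; vc=[6,2]
#11 0x8b→b8/s0 L1-HIT; vc=[6,2]
#12 0x20→b2/s0 VC-HIT; vc=[6,8]
#13 0x88→b8/s0 VC-HIT; vc=[6,2]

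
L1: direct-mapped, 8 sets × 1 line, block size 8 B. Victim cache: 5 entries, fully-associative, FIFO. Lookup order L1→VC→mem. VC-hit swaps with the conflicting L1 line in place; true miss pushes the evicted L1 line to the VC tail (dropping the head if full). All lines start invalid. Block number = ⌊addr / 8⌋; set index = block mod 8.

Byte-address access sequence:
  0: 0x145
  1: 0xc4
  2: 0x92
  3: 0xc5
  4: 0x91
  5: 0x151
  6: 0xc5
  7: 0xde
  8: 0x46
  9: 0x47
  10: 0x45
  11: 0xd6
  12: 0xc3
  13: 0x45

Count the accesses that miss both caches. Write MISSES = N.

  [0] addr=0x145 blk=40 s=0: MISS | VC []
  [1] addr=0xc4 blk=24 s=0: MISS | VC [40]
  [2] addr=0x92 blk=18 s=2: MISS | VC [40]
  [3] addr=0xc5 blk=24 s=0: L1-HIT | VC [40]
  [4] addr=0x91 blk=18 s=2: L1-HIT | VC [40]
  [5] addr=0x151 blk=42 s=2: MISS | VC [40, 18]
  [6] addr=0xc5 blk=24 s=0: L1-HIT | VC [40, 18]
  [7] addr=0xde blk=27 s=3: MISS | VC [40, 18]
  [8] addr=0x46 blk=8 s=0: MISS | VC [40, 18, 24]
  [9] addr=0x47 blk=8 s=0: L1-HIT | VC [40, 18, 24]
  [10] addr=0x45 blk=8 s=0: L1-HIT | VC [40, 18, 24]
  [11] addr=0xd6 blk=26 s=2: MISS | VC [40, 18, 24, 42]
  [12] addr=0xc3 blk=24 s=0: VC-HIT | VC [40, 18, 8, 42]
  [13] addr=0x45 blk=8 s=0: VC-HIT | VC [40, 18, 24, 42]

MISSES = 7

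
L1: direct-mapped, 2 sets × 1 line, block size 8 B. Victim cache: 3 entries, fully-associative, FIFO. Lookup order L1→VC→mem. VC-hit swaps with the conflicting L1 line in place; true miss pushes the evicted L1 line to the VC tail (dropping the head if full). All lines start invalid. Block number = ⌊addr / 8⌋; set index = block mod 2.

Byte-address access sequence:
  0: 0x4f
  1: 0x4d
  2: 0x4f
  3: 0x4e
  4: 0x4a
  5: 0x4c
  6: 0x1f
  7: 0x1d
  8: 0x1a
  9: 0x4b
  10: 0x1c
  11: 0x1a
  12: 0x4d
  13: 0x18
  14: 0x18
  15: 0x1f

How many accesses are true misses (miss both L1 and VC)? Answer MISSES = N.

  [0] addr=0x4f blk=9 s=1: MISS | VC []
  [1] addr=0x4d blk=9 s=1: L1-HIT | VC []
  [2] addr=0x4f blk=9 s=1: L1-HIT | VC []
  [3] addr=0x4e blk=9 s=1: L1-HIT | VC []
  [4] addr=0x4a blk=9 s=1: L1-HIT | VC []
  [5] addr=0x4c blk=9 s=1: L1-HIT | VC []
  [6] addr=0x1f blk=3 s=1: MISS | VC [9]
  [7] addr=0x1d blk=3 s=1: L1-HIT | VC [9]
  [8] addr=0x1a blk=3 s=1: L1-HIT | VC [9]
  [9] addr=0x4b blk=9 s=1: VC-HIT | VC [3]
  [10] addr=0x1c blk=3 s=1: VC-HIT | VC [9]
  [11] addr=0x1a blk=3 s=1: L1-HIT | VC [9]
  [12] addr=0x4d blk=9 s=1: VC-HIT | VC [3]
  [13] addr=0x18 blk=3 s=1: VC-HIT | VC [9]
  [14] addr=0x18 blk=3 s=1: L1-HIT | VC [9]
  [15] addr=0x1f blk=3 s=1: L1-HIT | VC [9]

MISSES = 2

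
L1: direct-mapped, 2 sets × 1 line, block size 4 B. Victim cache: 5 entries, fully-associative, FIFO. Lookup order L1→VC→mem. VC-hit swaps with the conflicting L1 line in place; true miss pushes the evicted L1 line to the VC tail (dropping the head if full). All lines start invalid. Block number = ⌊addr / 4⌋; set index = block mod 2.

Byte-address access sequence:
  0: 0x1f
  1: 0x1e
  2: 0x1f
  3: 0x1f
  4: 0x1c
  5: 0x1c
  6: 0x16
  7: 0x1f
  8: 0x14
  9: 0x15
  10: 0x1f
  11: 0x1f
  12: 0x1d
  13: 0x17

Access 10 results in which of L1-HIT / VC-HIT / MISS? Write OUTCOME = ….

0: 0x1f (blk 7, set 1) → MISS  vc=[]
1: 0x1e (blk 7, set 1) → L1-HIT  vc=[]
2: 0x1f (blk 7, set 1) → L1-HIT  vc=[]
3: 0x1f (blk 7, set 1) → L1-HIT  vc=[]
4: 0x1c (blk 7, set 1) → L1-HIT  vc=[]
5: 0x1c (blk 7, set 1) → L1-HIT  vc=[]
6: 0x16 (blk 5, set 1) → MISS  vc=[7]
7: 0x1f (blk 7, set 1) → VC-HIT  vc=[5]
8: 0x14 (blk 5, set 1) → VC-HIT  vc=[7]
9: 0x15 (blk 5, set 1) → L1-HIT  vc=[7]
10: 0x1f (blk 7, set 1) → VC-HIT  vc=[5]
11: 0x1f (blk 7, set 1) → L1-HIT  vc=[5]
12: 0x1d (blk 7, set 1) → L1-HIT  vc=[5]
13: 0x17 (blk 5, set 1) → VC-HIT  vc=[7]

OUTCOME = VC-HIT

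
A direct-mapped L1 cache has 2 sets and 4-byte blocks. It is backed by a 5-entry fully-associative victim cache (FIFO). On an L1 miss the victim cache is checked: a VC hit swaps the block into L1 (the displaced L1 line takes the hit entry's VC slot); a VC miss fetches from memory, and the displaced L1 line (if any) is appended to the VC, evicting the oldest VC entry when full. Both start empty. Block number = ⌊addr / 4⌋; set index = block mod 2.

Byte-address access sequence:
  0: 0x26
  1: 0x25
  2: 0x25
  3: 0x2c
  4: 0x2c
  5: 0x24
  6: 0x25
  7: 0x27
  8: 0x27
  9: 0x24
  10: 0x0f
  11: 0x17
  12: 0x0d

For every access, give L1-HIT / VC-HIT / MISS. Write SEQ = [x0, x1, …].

SEQ = [MISS, L1-HIT, L1-HIT, MISS, L1-HIT, VC-HIT, L1-HIT, L1-HIT, L1-HIT, L1-HIT, MISS, MISS, VC-HIT]

#0 0x26→b9/s1 MISS; vc=[]
#1 0x25→b9/s1 L1-HIT; vc=[]
#2 0x25→b9/s1 L1-HIT; vc=[]
#3 0x2c→b11/s1 MISS; vc=[9]
#4 0x2c→b11/s1 L1-HIT; vc=[9]
#5 0x24→b9/s1 VC-HIT; vc=[11]
#6 0x25→b9/s1 L1-HIT; vc=[11]
#7 0x27→b9/s1 L1-HIT; vc=[11]
#8 0x27→b9/s1 L1-HIT; vc=[11]
#9 0x24→b9/s1 L1-HIT; vc=[11]
#10 0xf→b3/s1 MISS; vc=[11,9]
#11 0x17→b5/s1 MISS; vc=[11,9,3]
#12 0xd→b3/s1 VC-HIT; vc=[11,9,5]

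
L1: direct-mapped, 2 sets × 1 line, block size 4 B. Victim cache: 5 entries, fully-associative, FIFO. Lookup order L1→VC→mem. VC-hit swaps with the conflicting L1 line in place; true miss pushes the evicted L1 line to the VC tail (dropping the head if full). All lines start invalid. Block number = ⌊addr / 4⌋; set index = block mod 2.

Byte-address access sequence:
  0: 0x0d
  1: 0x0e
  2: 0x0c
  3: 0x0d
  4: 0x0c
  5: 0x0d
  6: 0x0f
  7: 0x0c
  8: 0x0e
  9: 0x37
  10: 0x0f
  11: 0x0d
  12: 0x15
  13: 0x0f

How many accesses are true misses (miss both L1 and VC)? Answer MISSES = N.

  [0] addr=0xd blk=3 s=1: MISS | VC []
  [1] addr=0xe blk=3 s=1: L1-HIT | VC []
  [2] addr=0xc blk=3 s=1: L1-HIT | VC []
  [3] addr=0xd blk=3 s=1: L1-HIT | VC []
  [4] addr=0xc blk=3 s=1: L1-HIT | VC []
  [5] addr=0xd blk=3 s=1: L1-HIT | VC []
  [6] addr=0xf blk=3 s=1: L1-HIT | VC []
  [7] addr=0xc blk=3 s=1: L1-HIT | VC []
  [8] addr=0xe blk=3 s=1: L1-HIT | VC []
  [9] addr=0x37 blk=13 s=1: MISS | VC [3]
  [10] addr=0xf blk=3 s=1: VC-HIT | VC [13]
  [11] addr=0xd blk=3 s=1: L1-HIT | VC [13]
  [12] addr=0x15 blk=5 s=1: MISS | VC [13, 3]
  [13] addr=0xf blk=3 s=1: VC-HIT | VC [13, 5]

MISSES = 3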